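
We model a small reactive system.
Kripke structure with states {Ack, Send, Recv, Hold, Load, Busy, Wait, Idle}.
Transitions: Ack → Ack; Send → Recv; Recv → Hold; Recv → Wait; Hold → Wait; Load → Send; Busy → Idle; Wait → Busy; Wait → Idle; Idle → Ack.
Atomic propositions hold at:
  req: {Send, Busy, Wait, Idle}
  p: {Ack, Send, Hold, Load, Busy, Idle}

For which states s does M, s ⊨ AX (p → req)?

{Send, Hold, Load, Busy, Wait}

Sat(p → req) = {Send, Recv, Busy, Wait, Idle}
Sat(AX (p → req)) = {s : every successor in {Send, Recv, Busy, Wait, Idle}} = {Send, Hold, Load, Busy, Wait}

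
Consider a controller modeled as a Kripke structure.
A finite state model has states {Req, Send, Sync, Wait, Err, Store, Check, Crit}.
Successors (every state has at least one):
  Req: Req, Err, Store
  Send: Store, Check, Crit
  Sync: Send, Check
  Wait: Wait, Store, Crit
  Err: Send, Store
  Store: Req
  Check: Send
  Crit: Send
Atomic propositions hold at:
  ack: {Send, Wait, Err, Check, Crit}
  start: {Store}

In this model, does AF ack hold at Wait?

Yes

AF ack: least fixpoint, start Z0 = {Send, Wait, Err, Check, Crit}, add states with every successor in Z. Z1 = {Send, Sync, Wait, Err, Check, Crit}; fixed.
Sat(AF ack) = {Send, Sync, Wait, Err, Check, Crit}
Wait ∈ Sat(AF ack) = {Send, Sync, Wait, Err, Check, Crit}, so the formula holds at Wait.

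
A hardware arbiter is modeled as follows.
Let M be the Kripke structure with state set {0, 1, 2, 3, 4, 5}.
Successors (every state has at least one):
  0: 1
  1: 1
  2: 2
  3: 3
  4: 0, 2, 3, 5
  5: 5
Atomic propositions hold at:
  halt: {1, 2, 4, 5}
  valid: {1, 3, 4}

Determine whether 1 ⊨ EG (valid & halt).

Yes

Sat(valid & halt) = {1, 4}
EG (valid & halt): greatest fixpoint, start Z0 = {1, 4}, keep only states in Sat with some successor in Z. Z1 = {1}; fixed.
Sat(EG (valid & halt)) = {1}
1 ∈ Sat(EG (valid & halt)) = {1}, so the formula holds at 1.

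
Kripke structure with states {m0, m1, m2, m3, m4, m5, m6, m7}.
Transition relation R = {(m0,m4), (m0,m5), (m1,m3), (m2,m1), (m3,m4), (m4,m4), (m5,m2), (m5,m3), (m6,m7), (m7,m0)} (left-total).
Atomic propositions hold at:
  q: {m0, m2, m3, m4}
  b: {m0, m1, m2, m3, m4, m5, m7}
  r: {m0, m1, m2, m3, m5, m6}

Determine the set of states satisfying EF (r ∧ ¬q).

{m0, m1, m2, m5, m6, m7}

Sat(¬q) = {m1, m5, m6, m7}
Sat(r ∧ ¬q) = {m1, m5, m6}
EF (r ∧ ¬q): least fixpoint, start Z0 = {m1, m5, m6}, add states with some successor in Z. Z1 = {m0, m1, m2, m5, m6}; Z2 = {m0, m1, m2, m5, m6, m7}; fixed.
Sat(EF (r ∧ ¬q)) = {m0, m1, m2, m5, m6, m7}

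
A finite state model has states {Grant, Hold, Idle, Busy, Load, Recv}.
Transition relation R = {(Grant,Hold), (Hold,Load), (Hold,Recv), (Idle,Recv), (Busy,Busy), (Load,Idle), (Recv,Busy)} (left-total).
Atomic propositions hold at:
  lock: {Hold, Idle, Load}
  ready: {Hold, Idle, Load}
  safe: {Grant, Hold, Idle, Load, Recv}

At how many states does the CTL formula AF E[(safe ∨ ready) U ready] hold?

Sat(safe ∨ ready) = {Grant, Hold, Idle, Load, Recv}
E[(safe ∨ ready) U ready]: least fixpoint, start Z0 = Sat(ready) = {Hold, Idle, Load}, add states in Sat(safe ∨ ready) with some successor in Z. Z1 = {Grant, Hold, Idle, Load}; fixed.
Sat(E[(safe ∨ ready) U ready]) = {Grant, Hold, Idle, Load}
AF E[(safe ∨ ready) U ready]: least fixpoint, start Z0 = {Grant, Hold, Idle, Load}, add states with every successor in Z. Already a fixed point.
Sat(AF E[(safe ∨ ready) U ready]) = {Grant, Hold, Idle, Load}
|Sat(AF E[(safe ∨ ready) U ready])| = |{Grant, Hold, Idle, Load}| = 4.

4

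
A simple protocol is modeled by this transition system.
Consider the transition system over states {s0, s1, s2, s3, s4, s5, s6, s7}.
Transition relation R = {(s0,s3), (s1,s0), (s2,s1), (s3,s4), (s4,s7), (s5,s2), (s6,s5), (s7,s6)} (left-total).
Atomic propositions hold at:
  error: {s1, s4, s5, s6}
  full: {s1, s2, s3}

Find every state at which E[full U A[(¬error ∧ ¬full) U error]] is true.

{s1, s2, s3, s4, s5, s6, s7}

Sat(¬error) = {s0, s2, s3, s7}
Sat(¬full) = {s0, s4, s5, s6, s7}
Sat(¬error ∧ ¬full) = {s0, s7}
A[(¬error ∧ ¬full) U error]: least fixpoint, start Z0 = Sat(error) = {s1, s4, s5, s6}, add states in Sat(¬error ∧ ¬full) with every successor in Z. Z1 = {s1, s4, s5, s6, s7}; fixed.
Sat(A[(¬error ∧ ¬full) U error]) = {s1, s4, s5, s6, s7}
E[full U A[(¬error ∧ ¬full) U error]]: least fixpoint, start Z0 = Sat(A[(¬error ∧ ¬full) U error]) = {s1, s4, s5, s6, s7}, add states in Sat(full) with some successor in Z. Z1 = {s1, s2, s3, s4, s5, s6, s7}; fixed.
Sat(E[full U A[(¬error ∧ ¬full) U error]]) = {s1, s2, s3, s4, s5, s6, s7}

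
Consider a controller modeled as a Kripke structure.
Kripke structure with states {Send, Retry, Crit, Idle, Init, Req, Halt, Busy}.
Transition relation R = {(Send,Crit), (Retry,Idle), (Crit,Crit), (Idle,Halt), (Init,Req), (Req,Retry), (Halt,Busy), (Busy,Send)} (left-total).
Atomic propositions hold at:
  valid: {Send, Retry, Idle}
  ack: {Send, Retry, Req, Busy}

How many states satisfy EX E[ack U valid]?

E[ack U valid]: least fixpoint, start Z0 = Sat(valid) = {Send, Retry, Idle}, add states in Sat(ack) with some successor in Z. Z1 = {Send, Retry, Idle, Req, Busy}; fixed.
Sat(E[ack U valid]) = {Send, Retry, Idle, Req, Busy}
Sat(EX E[ack U valid]) = {s : some successor in {Send, Retry, Idle, Req, Busy}} = {Retry, Init, Req, Halt, Busy}
|Sat(EX E[ack U valid])| = |{Retry, Init, Req, Halt, Busy}| = 5.

5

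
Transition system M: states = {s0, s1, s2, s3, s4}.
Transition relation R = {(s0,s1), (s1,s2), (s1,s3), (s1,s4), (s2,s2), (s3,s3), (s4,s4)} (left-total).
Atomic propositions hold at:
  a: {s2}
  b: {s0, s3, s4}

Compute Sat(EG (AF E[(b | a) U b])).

{s3, s4}

Sat(b | a) = {s0, s2, s3, s4}
E[(b | a) U b]: least fixpoint, start Z0 = Sat(b) = {s0, s3, s4}, add states in Sat(b | a) with some successor in Z. Already a fixed point.
Sat(E[(b | a) U b]) = {s0, s3, s4}
AF E[(b | a) U b]: least fixpoint, start Z0 = {s0, s3, s4}, add states with every successor in Z. Already a fixed point.
Sat(AF E[(b | a) U b]) = {s0, s3, s4}
EG (AF E[(b | a) U b]): greatest fixpoint, start Z0 = {s0, s3, s4}, keep only states in Sat with some successor in Z. Z1 = {s3, s4}; fixed.
Sat(EG (AF E[(b | a) U b])) = {s3, s4}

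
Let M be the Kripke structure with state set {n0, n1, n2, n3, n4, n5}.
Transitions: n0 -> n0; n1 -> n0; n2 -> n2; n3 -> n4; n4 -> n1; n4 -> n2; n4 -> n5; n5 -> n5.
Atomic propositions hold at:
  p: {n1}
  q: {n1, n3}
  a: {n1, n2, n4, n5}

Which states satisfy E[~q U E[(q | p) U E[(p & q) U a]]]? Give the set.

Sat(~q) = {n0, n2, n4, n5}
Sat(q | p) = {n1, n3}
Sat(p & q) = {n1}
E[(p & q) U a]: least fixpoint, start Z0 = Sat(a) = {n1, n2, n4, n5}, add states in Sat(p & q) with some successor in Z. Already a fixed point.
Sat(E[(p & q) U a]) = {n1, n2, n4, n5}
E[(q | p) U E[(p & q) U a]]: least fixpoint, start Z0 = Sat(E[(p & q) U a]) = {n1, n2, n4, n5}, add states in Sat(q | p) with some successor in Z. Z1 = {n1, n2, n3, n4, n5}; fixed.
Sat(E[(q | p) U E[(p & q) U a]]) = {n1, n2, n3, n4, n5}
E[~q U E[(q | p) U E[(p & q) U a]]]: least fixpoint, start Z0 = Sat(E[(q | p) U E[(p & q) U a]]) = {n1, n2, n3, n4, n5}, add states in Sat(~q) with some successor in Z. Already a fixed point.
Sat(E[~q U E[(q | p) U E[(p & q) U a]]]) = {n1, n2, n3, n4, n5}

{n1, n2, n3, n4, n5}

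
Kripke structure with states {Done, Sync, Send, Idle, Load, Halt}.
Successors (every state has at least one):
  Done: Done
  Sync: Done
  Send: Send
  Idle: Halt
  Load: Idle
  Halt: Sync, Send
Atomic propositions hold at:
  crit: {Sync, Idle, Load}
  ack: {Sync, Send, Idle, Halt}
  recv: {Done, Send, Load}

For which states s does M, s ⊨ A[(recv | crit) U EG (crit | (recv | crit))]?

Sat(recv | crit) = {Done, Sync, Send, Idle, Load}
Sat(crit | (recv | crit)) = {Done, Sync, Send, Idle, Load}
EG (crit | (recv | crit)): greatest fixpoint, start Z0 = {Done, Sync, Send, Idle, Load}, keep only states in Sat with some successor in Z. Z1 = {Done, Sync, Send, Load}; Z2 = {Done, Sync, Send}; fixed.
Sat(EG (crit | (recv | crit))) = {Done, Sync, Send}
A[(recv | crit) U EG (crit | (recv | crit))]: least fixpoint, start Z0 = Sat(EG (crit | (recv | crit))) = {Done, Sync, Send}, add states in Sat(recv | crit) with every successor in Z. Already a fixed point.
Sat(A[(recv | crit) U EG (crit | (recv | crit))]) = {Done, Sync, Send}

{Done, Sync, Send}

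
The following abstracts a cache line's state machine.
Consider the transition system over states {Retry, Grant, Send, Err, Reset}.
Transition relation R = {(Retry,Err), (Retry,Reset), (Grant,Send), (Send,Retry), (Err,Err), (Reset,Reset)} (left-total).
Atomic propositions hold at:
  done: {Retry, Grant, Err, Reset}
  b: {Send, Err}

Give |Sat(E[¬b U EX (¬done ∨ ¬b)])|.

4

Sat(¬b) = {Retry, Grant, Reset}
Sat(¬done) = {Send}
Sat(¬done ∨ ¬b) = {Retry, Grant, Send, Reset}
Sat(EX (¬done ∨ ¬b)) = {s : some successor in {Retry, Grant, Send, Reset}} = {Retry, Grant, Send, Reset}
E[¬b U EX (¬done ∨ ¬b)]: least fixpoint, start Z0 = Sat(EX (¬done ∨ ¬b)) = {Retry, Grant, Send, Reset}, add states in Sat(¬b) with some successor in Z. Already a fixed point.
Sat(E[¬b U EX (¬done ∨ ¬b)]) = {Retry, Grant, Send, Reset}
|Sat(E[¬b U EX (¬done ∨ ¬b)])| = |{Retry, Grant, Send, Reset}| = 4.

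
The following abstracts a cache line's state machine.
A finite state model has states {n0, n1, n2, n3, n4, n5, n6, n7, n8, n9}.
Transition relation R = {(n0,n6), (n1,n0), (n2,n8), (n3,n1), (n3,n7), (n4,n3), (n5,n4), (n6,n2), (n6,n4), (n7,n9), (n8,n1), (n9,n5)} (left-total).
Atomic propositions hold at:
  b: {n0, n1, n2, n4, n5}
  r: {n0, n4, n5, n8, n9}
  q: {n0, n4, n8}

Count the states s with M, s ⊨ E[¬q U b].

Sat(¬q) = {n1, n2, n3, n5, n6, n7, n9}
E[¬q U b]: least fixpoint, start Z0 = Sat(b) = {n0, n1, n2, n4, n5}, add states in Sat(¬q) with some successor in Z. Z1 = {n0, n1, n2, n3, n4, n5, n6, n9}; Z2 = {n0, n1, n2, n3, n4, n5, n6, n7, n9}; fixed.
Sat(E[¬q U b]) = {n0, n1, n2, n3, n4, n5, n6, n7, n9}
|Sat(E[¬q U b])| = |{n0, n1, n2, n3, n4, n5, n6, n7, n9}| = 9.

9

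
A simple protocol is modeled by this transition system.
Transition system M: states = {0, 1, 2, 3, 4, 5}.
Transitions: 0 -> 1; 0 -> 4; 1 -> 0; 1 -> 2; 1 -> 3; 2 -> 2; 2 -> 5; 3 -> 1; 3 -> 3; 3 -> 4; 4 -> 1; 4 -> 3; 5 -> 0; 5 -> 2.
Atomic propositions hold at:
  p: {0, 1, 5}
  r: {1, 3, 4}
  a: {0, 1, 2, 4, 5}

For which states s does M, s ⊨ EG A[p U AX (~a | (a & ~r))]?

Sat(~a) = {3}
Sat(~r) = {0, 2, 5}
Sat(a & ~r) = {0, 2, 5}
Sat(~a | (a & ~r)) = {0, 2, 3, 5}
Sat(AX (~a | (a & ~r))) = {s : every successor in {0, 2, 3, 5}} = {1, 2, 5}
A[p U AX (~a | (a & ~r))]: least fixpoint, start Z0 = Sat(AX (~a | (a & ~r))) = {1, 2, 5}, add states in Sat(p) with every successor in Z. Already a fixed point.
Sat(A[p U AX (~a | (a & ~r))]) = {1, 2, 5}
EG A[p U AX (~a | (a & ~r))]: greatest fixpoint, start Z0 = {1, 2, 5}, keep only states in Sat with some successor in Z. Already a fixed point.
Sat(EG A[p U AX (~a | (a & ~r))]) = {1, 2, 5}

{1, 2, 5}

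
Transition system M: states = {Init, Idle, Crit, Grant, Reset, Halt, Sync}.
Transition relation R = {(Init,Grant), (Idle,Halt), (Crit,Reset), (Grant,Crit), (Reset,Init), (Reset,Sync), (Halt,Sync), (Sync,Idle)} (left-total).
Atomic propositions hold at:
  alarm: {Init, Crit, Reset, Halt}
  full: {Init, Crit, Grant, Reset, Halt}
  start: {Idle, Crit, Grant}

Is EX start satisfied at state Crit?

Sat(EX start) = {s : some successor in {Idle, Crit, Grant}} = {Init, Grant, Sync}
Crit ∉ Sat(EX start) = {Init, Grant, Sync}, so the formula does not hold at Crit.

No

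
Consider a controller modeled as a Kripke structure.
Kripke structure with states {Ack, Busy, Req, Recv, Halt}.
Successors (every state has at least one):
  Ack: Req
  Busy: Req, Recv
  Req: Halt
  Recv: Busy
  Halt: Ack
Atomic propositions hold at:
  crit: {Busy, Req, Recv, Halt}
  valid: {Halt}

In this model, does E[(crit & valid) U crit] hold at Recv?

Sat(crit & valid) = {Halt}
E[(crit & valid) U crit]: least fixpoint, start Z0 = Sat(crit) = {Busy, Req, Recv, Halt}, add states in Sat(crit & valid) with some successor in Z. Already a fixed point.
Sat(E[(crit & valid) U crit]) = {Busy, Req, Recv, Halt}
Recv ∈ Sat(E[(crit & valid) U crit]) = {Busy, Req, Recv, Halt}, so the formula holds at Recv.

Yes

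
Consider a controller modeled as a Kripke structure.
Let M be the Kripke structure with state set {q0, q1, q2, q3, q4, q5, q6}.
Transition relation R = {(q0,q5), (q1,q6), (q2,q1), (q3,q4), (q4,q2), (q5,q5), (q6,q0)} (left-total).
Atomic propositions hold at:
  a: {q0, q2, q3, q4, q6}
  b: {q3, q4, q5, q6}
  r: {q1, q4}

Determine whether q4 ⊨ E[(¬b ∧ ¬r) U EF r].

Sat(¬b) = {q0, q1, q2}
Sat(¬r) = {q0, q2, q3, q5, q6}
Sat(¬b ∧ ¬r) = {q0, q2}
EF r: least fixpoint, start Z0 = {q1, q4}, add states with some successor in Z. Z1 = {q1, q2, q3, q4}; fixed.
Sat(EF r) = {q1, q2, q3, q4}
E[(¬b ∧ ¬r) U EF r]: least fixpoint, start Z0 = Sat(EF r) = {q1, q2, q3, q4}, add states in Sat(¬b ∧ ¬r) with some successor in Z. Already a fixed point.
Sat(E[(¬b ∧ ¬r) U EF r]) = {q1, q2, q3, q4}
q4 ∈ Sat(E[(¬b ∧ ¬r) U EF r]) = {q1, q2, q3, q4}, so the formula holds at q4.

Yes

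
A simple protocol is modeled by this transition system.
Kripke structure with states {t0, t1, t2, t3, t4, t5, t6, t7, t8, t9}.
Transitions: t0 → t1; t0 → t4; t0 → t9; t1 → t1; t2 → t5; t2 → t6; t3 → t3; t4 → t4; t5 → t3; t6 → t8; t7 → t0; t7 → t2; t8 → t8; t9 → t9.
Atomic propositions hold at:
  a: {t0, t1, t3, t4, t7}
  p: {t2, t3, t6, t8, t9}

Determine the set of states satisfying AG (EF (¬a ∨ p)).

{t2, t3, t5, t6, t8, t9}

Sat(¬a) = {t2, t5, t6, t8, t9}
Sat(¬a ∨ p) = {t2, t3, t5, t6, t8, t9}
EF (¬a ∨ p): least fixpoint, start Z0 = {t2, t3, t5, t6, t8, t9}, add states with some successor in Z. Z1 = {t0, t2, t3, t5, t6, t7, t8, t9}; fixed.
Sat(EF (¬a ∨ p)) = {t0, t2, t3, t5, t6, t7, t8, t9}
AG (EF (¬a ∨ p)): greatest fixpoint, start Z0 = {t0, t2, t3, t5, t6, t7, t8, t9}, keep only states in Sat with every successor in Z. Z1 = {t2, t3, t5, t6, t7, t8, t9}; Z2 = {t2, t3, t5, t6, t8, t9}; fixed.
Sat(AG (EF (¬a ∨ p))) = {t2, t3, t5, t6, t8, t9}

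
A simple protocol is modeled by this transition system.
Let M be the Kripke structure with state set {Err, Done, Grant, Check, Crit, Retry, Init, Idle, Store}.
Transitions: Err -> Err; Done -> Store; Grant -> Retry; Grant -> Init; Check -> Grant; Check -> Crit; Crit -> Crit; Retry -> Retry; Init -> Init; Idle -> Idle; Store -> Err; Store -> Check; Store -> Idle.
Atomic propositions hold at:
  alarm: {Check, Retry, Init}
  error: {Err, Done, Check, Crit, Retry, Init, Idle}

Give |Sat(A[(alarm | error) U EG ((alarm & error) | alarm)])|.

Sat(alarm | error) = {Err, Done, Check, Crit, Retry, Init, Idle}
Sat(alarm & error) = {Check, Retry, Init}
Sat((alarm & error) | alarm) = {Check, Retry, Init}
EG ((alarm & error) | alarm): greatest fixpoint, start Z0 = {Check, Retry, Init}, keep only states in Sat with some successor in Z. Z1 = {Retry, Init}; fixed.
Sat(EG ((alarm & error) | alarm)) = {Retry, Init}
A[(alarm | error) U EG ((alarm & error) | alarm)]: least fixpoint, start Z0 = Sat(EG ((alarm & error) | alarm)) = {Retry, Init}, add states in Sat(alarm | error) with every successor in Z. Already a fixed point.
Sat(A[(alarm | error) U EG ((alarm & error) | alarm)]) = {Retry, Init}
|Sat(A[(alarm | error) U EG ((alarm & error) | alarm)])| = |{Retry, Init}| = 2.

2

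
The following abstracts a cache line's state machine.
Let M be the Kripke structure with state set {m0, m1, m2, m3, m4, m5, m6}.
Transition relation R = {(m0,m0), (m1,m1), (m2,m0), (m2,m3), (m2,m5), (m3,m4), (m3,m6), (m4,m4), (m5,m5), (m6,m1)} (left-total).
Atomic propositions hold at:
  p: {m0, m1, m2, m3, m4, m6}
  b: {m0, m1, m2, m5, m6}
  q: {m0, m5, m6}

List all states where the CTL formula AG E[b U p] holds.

E[b U p]: least fixpoint, start Z0 = Sat(p) = {m0, m1, m2, m3, m4, m6}, add states in Sat(b) with some successor in Z. Already a fixed point.
Sat(E[b U p]) = {m0, m1, m2, m3, m4, m6}
AG E[b U p]: greatest fixpoint, start Z0 = {m0, m1, m2, m3, m4, m6}, keep only states in Sat with every successor in Z. Z1 = {m0, m1, m3, m4, m6}; fixed.
Sat(AG E[b U p]) = {m0, m1, m3, m4, m6}

{m0, m1, m3, m4, m6}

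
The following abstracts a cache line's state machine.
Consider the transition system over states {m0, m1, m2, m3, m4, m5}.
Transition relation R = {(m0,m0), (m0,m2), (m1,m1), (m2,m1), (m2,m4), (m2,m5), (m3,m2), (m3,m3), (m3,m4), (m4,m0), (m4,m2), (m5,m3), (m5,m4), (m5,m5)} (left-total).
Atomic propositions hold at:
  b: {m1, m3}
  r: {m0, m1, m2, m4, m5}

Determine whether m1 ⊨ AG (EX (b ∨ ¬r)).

Sat(¬r) = {m3}
Sat(b ∨ ¬r) = {m1, m3}
Sat(EX (b ∨ ¬r)) = {s : some successor in {m1, m3}} = {m1, m2, m3, m5}
AG (EX (b ∨ ¬r)): greatest fixpoint, start Z0 = {m1, m2, m3, m5}, keep only states in Sat with every successor in Z. Z1 = {m1}; fixed.
Sat(AG (EX (b ∨ ¬r))) = {m1}
m1 ∈ Sat(AG (EX (b ∨ ¬r))) = {m1}, so the formula holds at m1.

Yes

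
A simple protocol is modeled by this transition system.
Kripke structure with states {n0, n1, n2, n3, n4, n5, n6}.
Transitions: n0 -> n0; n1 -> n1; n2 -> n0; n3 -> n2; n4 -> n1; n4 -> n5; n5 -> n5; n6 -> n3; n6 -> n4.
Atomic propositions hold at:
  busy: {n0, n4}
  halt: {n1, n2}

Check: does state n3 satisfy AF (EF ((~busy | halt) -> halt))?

Yes

Sat(~busy) = {n1, n2, n3, n5, n6}
Sat(~busy | halt) = {n1, n2, n3, n5, n6}
Sat((~busy | halt) -> halt) = {n0, n1, n2, n4}
EF ((~busy | halt) -> halt): least fixpoint, start Z0 = {n0, n1, n2, n4}, add states with some successor in Z. Z1 = {n0, n1, n2, n3, n4, n6}; fixed.
Sat(EF ((~busy | halt) -> halt)) = {n0, n1, n2, n3, n4, n6}
AF (EF ((~busy | halt) -> halt)): least fixpoint, start Z0 = {n0, n1, n2, n3, n4, n6}, add states with every successor in Z. Already a fixed point.
Sat(AF (EF ((~busy | halt) -> halt))) = {n0, n1, n2, n3, n4, n6}
n3 ∈ Sat(AF (EF ((~busy | halt) -> halt))) = {n0, n1, n2, n3, n4, n6}, so the formula holds at n3.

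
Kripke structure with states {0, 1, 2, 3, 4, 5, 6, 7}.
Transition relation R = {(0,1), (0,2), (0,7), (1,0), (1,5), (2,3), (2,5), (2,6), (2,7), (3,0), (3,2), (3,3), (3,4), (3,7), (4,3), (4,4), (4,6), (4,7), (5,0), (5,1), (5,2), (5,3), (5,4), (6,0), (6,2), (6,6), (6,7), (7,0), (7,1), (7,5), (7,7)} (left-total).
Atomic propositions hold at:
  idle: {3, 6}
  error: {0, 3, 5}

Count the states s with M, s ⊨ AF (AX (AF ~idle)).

Sat(~idle) = {0, 1, 2, 4, 5, 7}
AF ~idle: least fixpoint, start Z0 = {0, 1, 2, 4, 5, 7}, add states with every successor in Z. Already a fixed point.
Sat(AF ~idle) = {0, 1, 2, 4, 5, 7}
Sat(AX (AF ~idle)) = {s : every successor in {0, 1, 2, 4, 5, 7}} = {0, 1, 7}
AF (AX (AF ~idle)): least fixpoint, start Z0 = {0, 1, 7}, add states with every successor in Z. Already a fixed point.
Sat(AF (AX (AF ~idle))) = {0, 1, 7}
|Sat(AF (AX (AF ~idle)))| = |{0, 1, 7}| = 3.

3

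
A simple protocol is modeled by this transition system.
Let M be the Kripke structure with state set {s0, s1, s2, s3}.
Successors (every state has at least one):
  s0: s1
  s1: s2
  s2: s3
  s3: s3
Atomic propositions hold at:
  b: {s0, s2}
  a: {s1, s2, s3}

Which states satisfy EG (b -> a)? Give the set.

Sat(b -> a) = {s1, s2, s3}
EG (b -> a): greatest fixpoint, start Z0 = {s1, s2, s3}, keep only states in Sat with some successor in Z. Already a fixed point.
Sat(EG (b -> a)) = {s1, s2, s3}

{s1, s2, s3}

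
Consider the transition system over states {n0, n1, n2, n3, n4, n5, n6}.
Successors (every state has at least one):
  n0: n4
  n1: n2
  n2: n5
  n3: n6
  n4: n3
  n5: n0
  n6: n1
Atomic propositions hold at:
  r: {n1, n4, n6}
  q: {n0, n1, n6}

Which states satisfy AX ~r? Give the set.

{n1, n2, n4, n5}

Sat(~r) = {n0, n2, n3, n5}
Sat(AX ~r) = {s : every successor in {n0, n2, n3, n5}} = {n1, n2, n4, n5}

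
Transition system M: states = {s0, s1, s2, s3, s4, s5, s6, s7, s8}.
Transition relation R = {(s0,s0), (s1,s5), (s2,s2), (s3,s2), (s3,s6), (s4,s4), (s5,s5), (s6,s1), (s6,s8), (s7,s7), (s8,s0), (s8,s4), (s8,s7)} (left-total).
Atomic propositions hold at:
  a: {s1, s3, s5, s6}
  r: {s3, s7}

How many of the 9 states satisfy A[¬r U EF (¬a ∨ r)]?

Sat(¬r) = {s0, s1, s2, s4, s5, s6, s8}
Sat(¬a) = {s0, s2, s4, s7, s8}
Sat(¬a ∨ r) = {s0, s2, s3, s4, s7, s8}
EF (¬a ∨ r): least fixpoint, start Z0 = {s0, s2, s3, s4, s7, s8}, add states with some successor in Z. Z1 = {s0, s2, s3, s4, s6, s7, s8}; fixed.
Sat(EF (¬a ∨ r)) = {s0, s2, s3, s4, s6, s7, s8}
A[¬r U EF (¬a ∨ r)]: least fixpoint, start Z0 = Sat(EF (¬a ∨ r)) = {s0, s2, s3, s4, s6, s7, s8}, add states in Sat(¬r) with every successor in Z. Already a fixed point.
Sat(A[¬r U EF (¬a ∨ r)]) = {s0, s2, s3, s4, s6, s7, s8}
|Sat(A[¬r U EF (¬a ∨ r)])| = |{s0, s2, s3, s4, s6, s7, s8}| = 7.

7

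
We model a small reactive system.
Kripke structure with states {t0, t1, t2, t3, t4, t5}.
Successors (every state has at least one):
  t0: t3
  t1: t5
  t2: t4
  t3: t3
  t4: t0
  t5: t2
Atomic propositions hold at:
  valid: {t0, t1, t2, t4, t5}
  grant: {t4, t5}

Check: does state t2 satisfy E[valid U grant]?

Yes

E[valid U grant]: least fixpoint, start Z0 = Sat(grant) = {t4, t5}, add states in Sat(valid) with some successor in Z. Z1 = {t1, t2, t4, t5}; fixed.
Sat(E[valid U grant]) = {t1, t2, t4, t5}
t2 ∈ Sat(E[valid U grant]) = {t1, t2, t4, t5}, so the formula holds at t2.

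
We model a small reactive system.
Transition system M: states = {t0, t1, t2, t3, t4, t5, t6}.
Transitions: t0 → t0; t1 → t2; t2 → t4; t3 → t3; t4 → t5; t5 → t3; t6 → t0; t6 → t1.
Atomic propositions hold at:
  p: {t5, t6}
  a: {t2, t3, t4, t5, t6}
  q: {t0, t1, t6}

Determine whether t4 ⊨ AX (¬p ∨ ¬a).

Sat(¬p) = {t0, t1, t2, t3, t4}
Sat(¬a) = {t0, t1}
Sat(¬p ∨ ¬a) = {t0, t1, t2, t3, t4}
Sat(AX (¬p ∨ ¬a)) = {s : every successor in {t0, t1, t2, t3, t4}} = {t0, t1, t2, t3, t5, t6}
t4 ∉ Sat(AX (¬p ∨ ¬a)) = {t0, t1, t2, t3, t5, t6}, so the formula does not hold at t4.

No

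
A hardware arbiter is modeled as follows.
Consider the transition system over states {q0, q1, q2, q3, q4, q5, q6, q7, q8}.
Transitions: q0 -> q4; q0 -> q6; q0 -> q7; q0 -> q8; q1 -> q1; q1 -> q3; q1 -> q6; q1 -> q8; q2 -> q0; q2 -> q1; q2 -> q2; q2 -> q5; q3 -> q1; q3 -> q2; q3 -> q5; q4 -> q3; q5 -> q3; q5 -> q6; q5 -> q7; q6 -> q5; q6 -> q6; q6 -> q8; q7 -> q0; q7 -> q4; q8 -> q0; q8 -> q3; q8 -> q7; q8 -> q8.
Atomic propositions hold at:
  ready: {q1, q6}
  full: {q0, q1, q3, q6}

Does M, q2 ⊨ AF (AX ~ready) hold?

Sat(~ready) = {q0, q2, q3, q4, q5, q7, q8}
Sat(AX ~ready) = {s : every successor in {q0, q2, q3, q4, q5, q7, q8}} = {q4, q7, q8}
AF (AX ~ready): least fixpoint, start Z0 = {q4, q7, q8}, add states with every successor in Z. Already a fixed point.
Sat(AF (AX ~ready)) = {q4, q7, q8}
q2 ∉ Sat(AF (AX ~ready)) = {q4, q7, q8}, so the formula does not hold at q2.

No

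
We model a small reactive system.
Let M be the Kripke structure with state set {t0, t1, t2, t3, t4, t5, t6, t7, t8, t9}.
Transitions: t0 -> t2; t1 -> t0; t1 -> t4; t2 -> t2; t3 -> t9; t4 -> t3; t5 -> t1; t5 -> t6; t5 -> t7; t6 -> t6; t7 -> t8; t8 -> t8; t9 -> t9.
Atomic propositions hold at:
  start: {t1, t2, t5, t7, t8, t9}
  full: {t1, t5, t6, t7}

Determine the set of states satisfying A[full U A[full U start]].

A[full U start]: least fixpoint, start Z0 = Sat(start) = {t1, t2, t5, t7, t8, t9}, add states in Sat(full) with every successor in Z. Already a fixed point.
Sat(A[full U start]) = {t1, t2, t5, t7, t8, t9}
A[full U A[full U start]]: least fixpoint, start Z0 = Sat(A[full U start]) = {t1, t2, t5, t7, t8, t9}, add states in Sat(full) with every successor in Z. Already a fixed point.
Sat(A[full U A[full U start]]) = {t1, t2, t5, t7, t8, t9}

{t1, t2, t5, t7, t8, t9}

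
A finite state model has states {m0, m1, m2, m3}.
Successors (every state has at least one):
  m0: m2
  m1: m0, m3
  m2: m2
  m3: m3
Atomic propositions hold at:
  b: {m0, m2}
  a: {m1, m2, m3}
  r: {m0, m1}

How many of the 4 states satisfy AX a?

3

Sat(AX a) = {s : every successor in {m1, m2, m3}} = {m0, m2, m3}
|Sat(AX a)| = |{m0, m2, m3}| = 3.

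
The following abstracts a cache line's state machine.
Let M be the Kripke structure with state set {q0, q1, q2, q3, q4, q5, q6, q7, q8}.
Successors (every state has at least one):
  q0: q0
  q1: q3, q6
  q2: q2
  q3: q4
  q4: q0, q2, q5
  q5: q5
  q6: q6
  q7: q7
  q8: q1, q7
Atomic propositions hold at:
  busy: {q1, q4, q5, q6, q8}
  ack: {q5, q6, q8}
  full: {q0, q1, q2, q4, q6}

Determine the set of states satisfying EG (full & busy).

Sat(full & busy) = {q1, q4, q6}
EG (full & busy): greatest fixpoint, start Z0 = {q1, q4, q6}, keep only states in Sat with some successor in Z. Z1 = {q1, q6}; fixed.
Sat(EG (full & busy)) = {q1, q6}

{q1, q6}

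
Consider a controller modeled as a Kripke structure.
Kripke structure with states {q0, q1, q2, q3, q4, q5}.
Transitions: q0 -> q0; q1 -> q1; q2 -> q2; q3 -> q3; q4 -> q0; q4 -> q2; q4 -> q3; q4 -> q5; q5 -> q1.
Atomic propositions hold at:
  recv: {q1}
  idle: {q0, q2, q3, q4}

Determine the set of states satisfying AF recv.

AF recv: least fixpoint, start Z0 = {q1}, add states with every successor in Z. Z1 = {q1, q5}; fixed.
Sat(AF recv) = {q1, q5}

{q1, q5}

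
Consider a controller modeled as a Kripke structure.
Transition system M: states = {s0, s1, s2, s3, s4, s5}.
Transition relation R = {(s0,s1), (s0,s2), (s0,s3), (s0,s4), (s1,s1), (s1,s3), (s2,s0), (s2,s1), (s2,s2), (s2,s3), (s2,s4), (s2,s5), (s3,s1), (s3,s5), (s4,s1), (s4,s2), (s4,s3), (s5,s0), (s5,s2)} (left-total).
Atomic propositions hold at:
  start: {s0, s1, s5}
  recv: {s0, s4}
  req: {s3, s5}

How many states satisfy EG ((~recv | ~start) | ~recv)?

Sat(~recv) = {s1, s2, s3, s5}
Sat(~start) = {s2, s3, s4}
Sat(~recv | ~start) = {s1, s2, s3, s4, s5}
Sat((~recv | ~start) | ~recv) = {s1, s2, s3, s4, s5}
EG ((~recv | ~start) | ~recv): greatest fixpoint, start Z0 = {s1, s2, s3, s4, s5}, keep only states in Sat with some successor in Z. Already a fixed point.
Sat(EG ((~recv | ~start) | ~recv)) = {s1, s2, s3, s4, s5}
|Sat(EG ((~recv | ~start) | ~recv))| = |{s1, s2, s3, s4, s5}| = 5.

5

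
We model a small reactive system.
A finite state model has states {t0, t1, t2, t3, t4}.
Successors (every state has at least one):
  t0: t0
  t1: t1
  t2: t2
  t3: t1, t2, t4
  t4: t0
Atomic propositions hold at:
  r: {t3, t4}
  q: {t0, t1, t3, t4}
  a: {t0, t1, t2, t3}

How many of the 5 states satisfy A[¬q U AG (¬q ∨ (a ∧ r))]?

1

Sat(¬q) = {t2}
Sat(a ∧ r) = {t3}
Sat(¬q ∨ (a ∧ r)) = {t2, t3}
AG (¬q ∨ (a ∧ r)): greatest fixpoint, start Z0 = {t2, t3}, keep only states in Sat with every successor in Z. Z1 = {t2}; fixed.
Sat(AG (¬q ∨ (a ∧ r))) = {t2}
A[¬q U AG (¬q ∨ (a ∧ r))]: least fixpoint, start Z0 = Sat(AG (¬q ∨ (a ∧ r))) = {t2}, add states in Sat(¬q) with every successor in Z. Already a fixed point.
Sat(A[¬q U AG (¬q ∨ (a ∧ r))]) = {t2}
|Sat(A[¬q U AG (¬q ∨ (a ∧ r))])| = |{t2}| = 1.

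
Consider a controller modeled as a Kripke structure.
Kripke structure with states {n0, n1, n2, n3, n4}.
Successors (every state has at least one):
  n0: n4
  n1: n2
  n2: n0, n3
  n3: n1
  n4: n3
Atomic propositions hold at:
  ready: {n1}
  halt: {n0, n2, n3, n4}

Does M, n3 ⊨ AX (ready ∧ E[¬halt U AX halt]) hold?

Yes

Sat(¬halt) = {n1}
Sat(AX halt) = {s : every successor in {n0, n2, n3, n4}} = {n0, n1, n2, n4}
E[¬halt U AX halt]: least fixpoint, start Z0 = Sat(AX halt) = {n0, n1, n2, n4}, add states in Sat(¬halt) with some successor in Z. Already a fixed point.
Sat(E[¬halt U AX halt]) = {n0, n1, n2, n4}
Sat(ready ∧ E[¬halt U AX halt]) = {n1}
Sat(AX (ready ∧ E[¬halt U AX halt])) = {s : every successor in {n1}} = {n3}
n3 ∈ Sat(AX (ready ∧ E[¬halt U AX halt])) = {n3}, so the formula holds at n3.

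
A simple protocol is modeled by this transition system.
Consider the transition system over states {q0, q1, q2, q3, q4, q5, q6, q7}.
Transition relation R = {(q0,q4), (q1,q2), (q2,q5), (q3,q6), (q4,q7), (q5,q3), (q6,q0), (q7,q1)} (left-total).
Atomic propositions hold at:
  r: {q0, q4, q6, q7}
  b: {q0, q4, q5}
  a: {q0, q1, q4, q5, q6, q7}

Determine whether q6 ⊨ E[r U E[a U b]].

E[a U b]: least fixpoint, start Z0 = Sat(b) = {q0, q4, q5}, add states in Sat(a) with some successor in Z. Z1 = {q0, q4, q5, q6}; fixed.
Sat(E[a U b]) = {q0, q4, q5, q6}
E[r U E[a U b]]: least fixpoint, start Z0 = Sat(E[a U b]) = {q0, q4, q5, q6}, add states in Sat(r) with some successor in Z. Already a fixed point.
Sat(E[r U E[a U b]]) = {q0, q4, q5, q6}
q6 ∈ Sat(E[r U E[a U b]]) = {q0, q4, q5, q6}, so the formula holds at q6.

Yes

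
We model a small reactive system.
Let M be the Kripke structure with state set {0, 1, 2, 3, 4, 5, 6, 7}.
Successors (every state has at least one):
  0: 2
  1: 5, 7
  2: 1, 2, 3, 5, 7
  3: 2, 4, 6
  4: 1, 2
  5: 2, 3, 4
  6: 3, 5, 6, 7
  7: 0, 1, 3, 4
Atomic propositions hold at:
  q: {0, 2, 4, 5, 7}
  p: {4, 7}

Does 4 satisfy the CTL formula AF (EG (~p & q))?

No

Sat(~p) = {0, 1, 2, 3, 5, 6}
Sat(~p & q) = {0, 2, 5}
EG (~p & q): greatest fixpoint, start Z0 = {0, 2, 5}, keep only states in Sat with some successor in Z. Already a fixed point.
Sat(EG (~p & q)) = {0, 2, 5}
AF (EG (~p & q)): least fixpoint, start Z0 = {0, 2, 5}, add states with every successor in Z. Already a fixed point.
Sat(AF (EG (~p & q))) = {0, 2, 5}
4 ∉ Sat(AF (EG (~p & q))) = {0, 2, 5}, so the formula does not hold at 4.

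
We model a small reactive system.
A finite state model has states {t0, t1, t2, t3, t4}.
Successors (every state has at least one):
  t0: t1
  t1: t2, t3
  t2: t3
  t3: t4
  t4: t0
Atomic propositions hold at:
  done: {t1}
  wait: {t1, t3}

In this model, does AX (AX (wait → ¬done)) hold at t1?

Yes

Sat(¬done) = {t0, t2, t3, t4}
Sat(wait → ¬done) = {t0, t2, t3, t4}
Sat(AX (wait → ¬done)) = {s : every successor in {t0, t2, t3, t4}} = {t1, t2, t3, t4}
Sat(AX (AX (wait → ¬done))) = {s : every successor in {t1, t2, t3, t4}} = {t0, t1, t2, t3}
t1 ∈ Sat(AX (AX (wait → ¬done))) = {t0, t1, t2, t3}, so the formula holds at t1.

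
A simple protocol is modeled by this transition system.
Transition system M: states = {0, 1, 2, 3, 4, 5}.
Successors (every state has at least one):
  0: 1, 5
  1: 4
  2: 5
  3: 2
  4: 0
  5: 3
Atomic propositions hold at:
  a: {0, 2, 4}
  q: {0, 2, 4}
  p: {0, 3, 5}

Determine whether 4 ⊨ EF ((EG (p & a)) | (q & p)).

Yes

Sat(p & a) = {0}
EG (p & a): greatest fixpoint, start Z0 = {0}, keep only states in Sat with some successor in Z. Z1 = ∅; fixed.
Sat(EG (p & a)) = ∅
Sat(q & p) = {0}
Sat((EG (p & a)) | (q & p)) = {0}
EF ((EG (p & a)) | (q & p)): least fixpoint, start Z0 = {0}, add states with some successor in Z. Z1 = {0, 4}; Z2 = {0, 1, 4}; fixed.
Sat(EF ((EG (p & a)) | (q & p))) = {0, 1, 4}
4 ∈ Sat(EF ((EG (p & a)) | (q & p))) = {0, 1, 4}, so the formula holds at 4.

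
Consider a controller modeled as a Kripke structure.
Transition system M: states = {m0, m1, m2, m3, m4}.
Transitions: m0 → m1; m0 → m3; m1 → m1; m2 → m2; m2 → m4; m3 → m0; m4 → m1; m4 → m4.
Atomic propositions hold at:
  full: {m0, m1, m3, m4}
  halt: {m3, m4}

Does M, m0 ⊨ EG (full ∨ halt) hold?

Sat(full ∨ halt) = {m0, m1, m3, m4}
EG (full ∨ halt): greatest fixpoint, start Z0 = {m0, m1, m3, m4}, keep only states in Sat with some successor in Z. Already a fixed point.
Sat(EG (full ∨ halt)) = {m0, m1, m3, m4}
m0 ∈ Sat(EG (full ∨ halt)) = {m0, m1, m3, m4}, so the formula holds at m0.

Yes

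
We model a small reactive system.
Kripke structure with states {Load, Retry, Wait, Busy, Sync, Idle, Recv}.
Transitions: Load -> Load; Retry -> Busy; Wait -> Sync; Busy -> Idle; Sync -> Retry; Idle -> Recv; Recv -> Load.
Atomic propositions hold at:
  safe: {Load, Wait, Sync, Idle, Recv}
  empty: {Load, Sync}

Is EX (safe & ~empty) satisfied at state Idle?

Yes

Sat(~empty) = {Retry, Wait, Busy, Idle, Recv}
Sat(safe & ~empty) = {Wait, Idle, Recv}
Sat(EX (safe & ~empty)) = {s : some successor in {Wait, Idle, Recv}} = {Busy, Idle}
Idle ∈ Sat(EX (safe & ~empty)) = {Busy, Idle}, so the formula holds at Idle.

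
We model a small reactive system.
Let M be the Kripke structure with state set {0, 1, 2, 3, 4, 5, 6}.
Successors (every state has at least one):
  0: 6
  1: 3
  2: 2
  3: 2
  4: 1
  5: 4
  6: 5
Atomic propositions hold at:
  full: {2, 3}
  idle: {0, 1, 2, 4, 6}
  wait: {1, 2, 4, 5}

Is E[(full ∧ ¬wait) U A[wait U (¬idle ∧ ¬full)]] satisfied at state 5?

Yes

Sat(¬wait) = {0, 3, 6}
Sat(full ∧ ¬wait) = {3}
Sat(¬idle) = {3, 5}
Sat(¬full) = {0, 1, 4, 5, 6}
Sat(¬idle ∧ ¬full) = {5}
A[wait U (¬idle ∧ ¬full)]: least fixpoint, start Z0 = Sat((¬idle ∧ ¬full)) = {5}, add states in Sat(wait) with every successor in Z. Already a fixed point.
Sat(A[wait U (¬idle ∧ ¬full)]) = {5}
E[(full ∧ ¬wait) U A[wait U (¬idle ∧ ¬full)]]: least fixpoint, start Z0 = Sat(A[wait U (¬idle ∧ ¬full)]) = {5}, add states in Sat(full ∧ ¬wait) with some successor in Z. Already a fixed point.
Sat(E[(full ∧ ¬wait) U A[wait U (¬idle ∧ ¬full)]]) = {5}
5 ∈ Sat(E[(full ∧ ¬wait) U A[wait U (¬idle ∧ ¬full)]]) = {5}, so the formula holds at 5.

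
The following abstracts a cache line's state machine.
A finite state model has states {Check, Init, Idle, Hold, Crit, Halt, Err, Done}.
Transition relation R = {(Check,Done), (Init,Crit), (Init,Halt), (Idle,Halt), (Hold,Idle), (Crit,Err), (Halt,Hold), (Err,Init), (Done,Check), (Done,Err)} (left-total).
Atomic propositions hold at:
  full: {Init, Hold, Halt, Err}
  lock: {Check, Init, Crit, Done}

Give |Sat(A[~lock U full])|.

5

Sat(~lock) = {Idle, Hold, Halt, Err}
A[~lock U full]: least fixpoint, start Z0 = Sat(full) = {Init, Hold, Halt, Err}, add states in Sat(~lock) with every successor in Z. Z1 = {Init, Idle, Hold, Halt, Err}; fixed.
Sat(A[~lock U full]) = {Init, Idle, Hold, Halt, Err}
|Sat(A[~lock U full])| = |{Init, Idle, Hold, Halt, Err}| = 5.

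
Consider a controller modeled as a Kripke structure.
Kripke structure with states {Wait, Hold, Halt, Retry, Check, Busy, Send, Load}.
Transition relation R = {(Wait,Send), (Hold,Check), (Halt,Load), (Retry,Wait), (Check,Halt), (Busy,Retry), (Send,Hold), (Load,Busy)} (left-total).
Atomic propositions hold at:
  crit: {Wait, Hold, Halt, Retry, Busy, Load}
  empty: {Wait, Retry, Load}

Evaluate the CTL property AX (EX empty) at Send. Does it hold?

Sat(EX empty) = {s : some successor in {Wait, Retry, Load}} = {Halt, Retry, Busy}
Sat(AX (EX empty)) = {s : every successor in {Halt, Retry, Busy}} = {Check, Busy, Load}
Send ∉ Sat(AX (EX empty)) = {Check, Busy, Load}, so the formula does not hold at Send.

No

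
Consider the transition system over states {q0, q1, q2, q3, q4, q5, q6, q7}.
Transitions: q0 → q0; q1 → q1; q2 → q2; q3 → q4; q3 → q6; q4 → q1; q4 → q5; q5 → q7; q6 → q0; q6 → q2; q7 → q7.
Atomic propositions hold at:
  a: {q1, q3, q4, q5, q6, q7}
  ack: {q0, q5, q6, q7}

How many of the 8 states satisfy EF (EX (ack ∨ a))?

Sat(ack ∨ a) = {q0, q1, q3, q4, q5, q6, q7}
Sat(EX (ack ∨ a)) = {s : some successor in {q0, q1, q3, q4, q5, q6, q7}} = {q0, q1, q3, q4, q5, q6, q7}
EF (EX (ack ∨ a)): least fixpoint, start Z0 = {q0, q1, q3, q4, q5, q6, q7}, add states with some successor in Z. Already a fixed point.
Sat(EF (EX (ack ∨ a))) = {q0, q1, q3, q4, q5, q6, q7}
|Sat(EF (EX (ack ∨ a)))| = |{q0, q1, q3, q4, q5, q6, q7}| = 7.

7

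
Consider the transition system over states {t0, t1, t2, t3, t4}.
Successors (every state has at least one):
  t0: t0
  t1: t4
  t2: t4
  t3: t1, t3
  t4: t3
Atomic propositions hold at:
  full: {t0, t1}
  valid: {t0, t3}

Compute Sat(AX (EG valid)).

{t0, t4}

EG valid: greatest fixpoint, start Z0 = {t0, t3}, keep only states in Sat with some successor in Z. Already a fixed point.
Sat(EG valid) = {t0, t3}
Sat(AX (EG valid)) = {s : every successor in {t0, t3}} = {t0, t4}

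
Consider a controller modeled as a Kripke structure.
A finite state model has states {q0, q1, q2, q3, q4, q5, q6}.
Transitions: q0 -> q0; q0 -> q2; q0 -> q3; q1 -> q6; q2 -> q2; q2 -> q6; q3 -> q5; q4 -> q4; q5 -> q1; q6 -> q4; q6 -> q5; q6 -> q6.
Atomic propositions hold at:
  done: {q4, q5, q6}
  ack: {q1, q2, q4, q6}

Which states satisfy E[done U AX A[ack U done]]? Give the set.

A[ack U done]: least fixpoint, start Z0 = Sat(done) = {q4, q5, q6}, add states in Sat(ack) with every successor in Z. Z1 = {q1, q4, q5, q6}; fixed.
Sat(A[ack U done]) = {q1, q4, q5, q6}
Sat(AX A[ack U done]) = {s : every successor in {q1, q4, q5, q6}} = {q1, q3, q4, q5, q6}
E[done U AX A[ack U done]]: least fixpoint, start Z0 = Sat(AX A[ack U done]) = {q1, q3, q4, q5, q6}, add states in Sat(done) with some successor in Z. Already a fixed point.
Sat(E[done U AX A[ack U done]]) = {q1, q3, q4, q5, q6}

{q1, q3, q4, q5, q6}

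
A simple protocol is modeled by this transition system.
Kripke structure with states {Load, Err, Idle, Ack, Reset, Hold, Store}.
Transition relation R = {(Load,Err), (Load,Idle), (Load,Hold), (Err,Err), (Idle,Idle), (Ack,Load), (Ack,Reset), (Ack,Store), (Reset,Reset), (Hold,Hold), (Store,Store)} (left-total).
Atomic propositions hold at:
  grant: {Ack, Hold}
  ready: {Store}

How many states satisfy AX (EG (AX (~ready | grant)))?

5

Sat(~ready) = {Load, Err, Idle, Ack, Reset, Hold}
Sat(~ready | grant) = {Load, Err, Idle, Ack, Reset, Hold}
Sat(AX (~ready | grant)) = {s : every successor in {Load, Err, Idle, Ack, Reset, Hold}} = {Load, Err, Idle, Reset, Hold}
EG (AX (~ready | grant)): greatest fixpoint, start Z0 = {Load, Err, Idle, Reset, Hold}, keep only states in Sat with some successor in Z. Already a fixed point.
Sat(EG (AX (~ready | grant))) = {Load, Err, Idle, Reset, Hold}
Sat(AX (EG (AX (~ready | grant)))) = {s : every successor in {Load, Err, Idle, Reset, Hold}} = {Load, Err, Idle, Reset, Hold}
|Sat(AX (EG (AX (~ready | grant))))| = |{Load, Err, Idle, Reset, Hold}| = 5.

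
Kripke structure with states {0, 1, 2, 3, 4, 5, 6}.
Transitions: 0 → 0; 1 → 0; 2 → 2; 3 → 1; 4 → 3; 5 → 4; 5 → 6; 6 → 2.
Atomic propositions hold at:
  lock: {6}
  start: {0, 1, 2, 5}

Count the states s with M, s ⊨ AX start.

Sat(AX start) = {s : every successor in {0, 1, 2, 5}} = {0, 1, 2, 3, 6}
|Sat(AX start)| = |{0, 1, 2, 3, 6}| = 5.

5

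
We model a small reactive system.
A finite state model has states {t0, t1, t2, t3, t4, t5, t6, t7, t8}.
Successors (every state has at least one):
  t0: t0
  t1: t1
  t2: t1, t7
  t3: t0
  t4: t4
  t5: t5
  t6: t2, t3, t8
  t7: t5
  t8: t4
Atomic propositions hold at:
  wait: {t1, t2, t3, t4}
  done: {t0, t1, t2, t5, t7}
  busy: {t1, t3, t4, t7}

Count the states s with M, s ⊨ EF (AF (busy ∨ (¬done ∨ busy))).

7

Sat(¬done) = {t3, t4, t6, t8}
Sat(¬done ∨ busy) = {t1, t3, t4, t6, t7, t8}
Sat(busy ∨ (¬done ∨ busy)) = {t1, t3, t4, t6, t7, t8}
AF (busy ∨ (¬done ∨ busy)): least fixpoint, start Z0 = {t1, t3, t4, t6, t7, t8}, add states with every successor in Z. Z1 = {t1, t2, t3, t4, t6, t7, t8}; fixed.
Sat(AF (busy ∨ (¬done ∨ busy))) = {t1, t2, t3, t4, t6, t7, t8}
EF (AF (busy ∨ (¬done ∨ busy))): least fixpoint, start Z0 = {t1, t2, t3, t4, t6, t7, t8}, add states with some successor in Z. Already a fixed point.
Sat(EF (AF (busy ∨ (¬done ∨ busy)))) = {t1, t2, t3, t4, t6, t7, t8}
|Sat(EF (AF (busy ∨ (¬done ∨ busy))))| = |{t1, t2, t3, t4, t6, t7, t8}| = 7.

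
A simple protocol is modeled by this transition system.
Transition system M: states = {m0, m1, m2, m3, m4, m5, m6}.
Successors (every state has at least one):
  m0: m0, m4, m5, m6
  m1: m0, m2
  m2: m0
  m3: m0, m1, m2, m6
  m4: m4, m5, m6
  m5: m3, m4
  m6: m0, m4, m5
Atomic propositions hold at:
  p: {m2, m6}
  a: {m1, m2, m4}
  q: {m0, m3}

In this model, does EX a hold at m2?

Sat(EX a) = {s : some successor in {m1, m2, m4}} = {m0, m1, m3, m4, m5, m6}
m2 ∉ Sat(EX a) = {m0, m1, m3, m4, m5, m6}, so the formula does not hold at m2.

No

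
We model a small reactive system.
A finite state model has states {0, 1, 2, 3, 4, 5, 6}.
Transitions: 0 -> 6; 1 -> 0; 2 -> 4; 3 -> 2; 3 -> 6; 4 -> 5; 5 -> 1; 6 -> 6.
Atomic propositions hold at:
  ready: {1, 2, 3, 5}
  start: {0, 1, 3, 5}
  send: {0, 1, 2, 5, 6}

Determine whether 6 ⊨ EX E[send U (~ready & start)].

No

Sat(~ready) = {0, 4, 6}
Sat(~ready & start) = {0}
E[send U (~ready & start)]: least fixpoint, start Z0 = Sat((~ready & start)) = {0}, add states in Sat(send) with some successor in Z. Z1 = {0, 1}; Z2 = {0, 1, 5}; fixed.
Sat(E[send U (~ready & start)]) = {0, 1, 5}
Sat(EX E[send U (~ready & start)]) = {s : some successor in {0, 1, 5}} = {1, 4, 5}
6 ∉ Sat(EX E[send U (~ready & start)]) = {1, 4, 5}, so the formula does not hold at 6.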